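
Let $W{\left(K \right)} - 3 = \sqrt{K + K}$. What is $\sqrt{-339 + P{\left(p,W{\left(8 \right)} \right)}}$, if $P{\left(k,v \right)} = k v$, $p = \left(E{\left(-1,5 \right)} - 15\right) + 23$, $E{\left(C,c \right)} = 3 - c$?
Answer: $3 i \sqrt{33} \approx 17.234 i$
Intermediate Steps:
$W{\left(K \right)} = 3 + \sqrt{2} \sqrt{K}$ ($W{\left(K \right)} = 3 + \sqrt{K + K} = 3 + \sqrt{2 K} = 3 + \sqrt{2} \sqrt{K}$)
$p = 6$ ($p = \left(\left(3 - 5\right) - 15\right) + 23 = \left(-2 - 15\right) + 23 = -17 + 23 = 6$)
$\sqrt{-339 + P{\left(p,W{\left(8 \right)} \right)}} = \sqrt{-339 + 6 \left(3 + \sqrt{2} \sqrt{8}\right)} = \sqrt{-339 + 6 \left(3 + \sqrt{2} \cdot 2 \sqrt{2}\right)} = \sqrt{-339 + 6 \left(3 + 4\right)} = \sqrt{-339 + 6 \cdot 7} = \sqrt{-339 + 42} = \sqrt{-297} = 3 i \sqrt{33}$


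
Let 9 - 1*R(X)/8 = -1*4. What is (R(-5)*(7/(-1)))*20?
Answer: -14560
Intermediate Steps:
R(X) = 104 (R(X) = 72 - (-8)*4 = 72 - 8*(-4) = 72 + 32 = 104)
(R(-5)*(7/(-1)))*20 = (104*(7/(-1)))*20 = (104*(7*(-1)))*20 = (104*(-7))*20 = -728*20 = -14560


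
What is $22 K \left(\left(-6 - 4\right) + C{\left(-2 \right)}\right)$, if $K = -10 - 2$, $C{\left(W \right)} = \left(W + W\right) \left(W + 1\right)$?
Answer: $1584$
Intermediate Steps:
$C{\left(W \right)} = 2 W \left(1 + W\right)$
$K = -12$ ($K = -10 - 2 = -12$)
$22 K \left(\left(-6 - 4\right) + C{\left(-2 \right)}\right) = 22 \left(-12\right) \left(\left(-6 - 4\right) + 2 \left(-2\right) \left(1 - 2\right)\right) = - 264 \left(-10 + 2 \left(-2\right) \left(-1\right)\right) = - 264 \left(-10 + 4\right) = \left(-264\right) \left(-6\right) = 1584$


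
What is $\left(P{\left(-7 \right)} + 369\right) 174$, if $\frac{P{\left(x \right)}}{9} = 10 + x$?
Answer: $68904$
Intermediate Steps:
$P{\left(x \right)} = 90 + 9 x$ ($P{\left(x \right)} = 9 \left(10 + x\right) = 90 + 9 x$)
$\left(P{\left(-7 \right)} + 369\right) 174 = \left(\left(90 + 9 \left(-7\right)\right) + 369\right) 174 = \left(\left(90 - 63\right) + 369\right) 174 = \left(27 + 369\right) 174 = 396 \cdot 174 = 68904$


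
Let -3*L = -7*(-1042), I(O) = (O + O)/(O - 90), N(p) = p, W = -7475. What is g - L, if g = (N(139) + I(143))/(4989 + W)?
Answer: 961019893/395274 ≈ 2431.3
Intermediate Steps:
I(O) = 2*O/(-90 + O) (I(O) = (2*O)/(-90 + O) = 2*O/(-90 + O))
g = -7653/131758 (g = (139 + 2*143/(-90 + 143))/(4989 - 7475) = (139 + 2*143/53)/(-2486) = (139 + 2*143*(1/53))*(-1/2486) = (139 + 286/53)*(-1/2486) = (7653/53)*(-1/2486) = -7653/131758 ≈ -0.058084)
L = -7294/3 (L = -(-7)*(-1042)/3 = -⅓*7294 = -7294/3 ≈ -2431.3)
g - L = -7653/131758 - 1*(-7294/3) = -7653/131758 + 7294/3 = 961019893/395274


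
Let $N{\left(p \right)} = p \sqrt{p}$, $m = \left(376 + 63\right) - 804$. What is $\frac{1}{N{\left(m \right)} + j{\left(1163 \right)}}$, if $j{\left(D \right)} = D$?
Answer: $\frac{1163}{49979694} + \frac{365 i \sqrt{365}}{49979694} \approx 2.3269 \cdot 10^{-5} + 0.00013952 i$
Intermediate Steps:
$m = -365$ ($m = 439 - 804 = -365$)
$N{\left(p \right)} = p^{\frac{3}{2}}$
$\frac{1}{N{\left(m \right)} + j{\left(1163 \right)}} = \frac{1}{\left(-365\right)^{\frac{3}{2}} + 1163} = \frac{1}{- 365 i \sqrt{365} + 1163} = \frac{1}{1163 - 365 i \sqrt{365}}$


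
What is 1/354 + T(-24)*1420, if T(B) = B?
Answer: -12064319/354 ≈ -34080.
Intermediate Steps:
1/354 + T(-24)*1420 = 1/354 - 24*1420 = 1/354 - 34080 = -12064319/354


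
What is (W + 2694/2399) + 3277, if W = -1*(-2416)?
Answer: 13660201/2399 ≈ 5694.1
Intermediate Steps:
W = 2416
(W + 2694/2399) + 3277 = (2416 + 2694/2399) + 3277 = 5798678/2399 + 3277 = 13660201/2399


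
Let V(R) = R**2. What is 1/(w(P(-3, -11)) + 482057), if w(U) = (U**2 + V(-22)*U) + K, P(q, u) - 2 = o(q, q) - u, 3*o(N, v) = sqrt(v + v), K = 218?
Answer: -3*I/(-1466206*I + 510*sqrt(6)) ≈ 2.0461e-6 - 1.7433e-9*I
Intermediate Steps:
o(N, v) = sqrt(2)*sqrt(v)/3 (o(N, v) = sqrt(v + v)/3 = sqrt(2*v)/3 = (sqrt(2)*sqrt(v))/3 = sqrt(2)*sqrt(v)/3)
P(q, u) = 2 - u + sqrt(2)*sqrt(q)/3 (P(q, u) = 2 + (sqrt(2)*sqrt(q)/3 - u) = 2 + (-u + sqrt(2)*sqrt(q)/3) = 2 - u + sqrt(2)*sqrt(q)/3)
w(U) = 218 + U**2 + 484*U (w(U) = (U**2 + (-22)**2*U) + 218 = (U**2 + 484*U) + 218 = 218 + U**2 + 484*U)
1/(w(P(-3, -11)) + 482057) = 1/((218 + (2 - 1*(-11) + sqrt(2)*sqrt(-3)/3)**2 + 484*(2 - 1*(-11) + sqrt(2)*sqrt(-3)/3)) + 482057) = 1/((218 + (2 + 11 + sqrt(2)*(I*sqrt(3))/3)**2 + 484*(2 + 11 + sqrt(2)*(I*sqrt(3))/3)) + 482057) = 1/((218 + (2 + 11 + I*sqrt(6)/3)**2 + 484*(2 + 11 + I*sqrt(6)/3)) + 482057) = 1/((218 + (13 + I*sqrt(6)/3)**2 + 484*(13 + I*sqrt(6)/3)) + 482057) = 1/((218 + (13 + I*sqrt(6)/3)**2 + (6292 + 484*I*sqrt(6)/3)) + 482057) = 1/((6510 + (13 + I*sqrt(6)/3)**2 + 484*I*sqrt(6)/3) + 482057) = 1/(488567 + (13 + I*sqrt(6)/3)**2 + 484*I*sqrt(6)/3)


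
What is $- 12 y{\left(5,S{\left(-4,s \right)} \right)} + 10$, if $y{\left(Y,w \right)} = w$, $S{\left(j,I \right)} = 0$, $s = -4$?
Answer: $10$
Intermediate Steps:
$- 12 y{\left(5,S{\left(-4,s \right)} \right)} + 10 = \left(-12\right) 0 + 10 = 0 + 10 = 10$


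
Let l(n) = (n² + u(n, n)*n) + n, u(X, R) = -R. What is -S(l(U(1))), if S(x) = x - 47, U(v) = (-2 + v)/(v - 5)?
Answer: 187/4 ≈ 46.750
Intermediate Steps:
U(v) = (-2 + v)/(-5 + v)
l(n) = n (l(n) = (n² + (-n)*n) + n = (n² - n²) + n = 0 + n = n)
S(x) = -47 + x
-S(l(U(1))) = -(-47 + (-2 + 1)/(-5 + 1)) = -(-47 - 1/(-4)) = -(-47 - ¼*(-1)) = -(-47 + ¼) = -1*(-187/4) = 187/4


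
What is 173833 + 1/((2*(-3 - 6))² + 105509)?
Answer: 18397267890/105833 ≈ 1.7383e+5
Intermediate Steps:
173833 + 1/((2*(-3 - 6))² + 105509) = 173833 + 1/((2*(-9))² + 105509) = 173833 + 1/((-18)² + 105509) = 173833 + 1/(324 + 105509) = 173833 + 1/105833 = 18397267890/105833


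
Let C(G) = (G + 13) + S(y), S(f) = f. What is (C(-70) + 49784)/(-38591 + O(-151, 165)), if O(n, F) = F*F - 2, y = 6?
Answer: -49733/11368 ≈ -4.3748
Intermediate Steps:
O(n, F) = -2 + F² (O(n, F) = F² - 2 = -2 + F²)
C(G) = 19 + G (C(G) = (G + 13) + 6 = (13 + G) + 6 = 19 + G)
(C(-70) + 49784)/(-38591 + O(-151, 165)) = ((19 - 70) + 49784)/(-38591 + (-2 + 165²)) = (-51 + 49784)/(-38591 + (-2 + 27225)) = 49733/(-38591 + 27223) = 49733/(-11368) = 49733*(-1/11368) = -49733/11368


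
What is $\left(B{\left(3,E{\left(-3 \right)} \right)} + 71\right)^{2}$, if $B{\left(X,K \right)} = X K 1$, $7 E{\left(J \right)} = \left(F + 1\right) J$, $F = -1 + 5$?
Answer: $\frac{204304}{49} \approx 4169.5$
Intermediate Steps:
$F = 4$
$E{\left(J \right)} = \frac{5 J}{7}$ ($E{\left(J \right)} = \frac{\left(4 + 1\right) J}{7} = \frac{5 J}{7}$)
$B{\left(X,K \right)} = K X$ ($B{\left(X,K \right)} = K X 1 = K X$)
$\left(B{\left(3,E{\left(-3 \right)} \right)} + 71\right)^{2} = \left(\frac{5}{7} \left(-3\right) 3 + 71\right)^{2} = \left(\left(- \frac{15}{7}\right) 3 + 71\right)^{2} = \left(- \frac{45}{7} + 71\right)^{2} = \left(\frac{452}{7}\right)^{2} = \frac{204304}{49}$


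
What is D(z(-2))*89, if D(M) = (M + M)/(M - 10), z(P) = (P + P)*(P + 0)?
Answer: -712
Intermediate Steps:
z(P) = 2*P² (z(P) = (2*P)*P = 2*P²)
D(M) = 2*M/(-10 + M) (D(M) = (2*M)/(-10 + M) = 2*M/(-10 + M))
D(z(-2))*89 = (2*(2*(-2)²)/(-10 + 2*(-2)²))*89 = (2*(2*4)/(-10 + 2*4))*89 = (2*8/(-10 + 8))*89 = (2*8/(-2))*89 = (2*8*(-½))*89 = -8*89 = -712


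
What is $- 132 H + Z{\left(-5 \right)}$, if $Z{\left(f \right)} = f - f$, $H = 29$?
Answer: $-3828$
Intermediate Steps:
$Z{\left(f \right)} = 0$
$- 132 H + Z{\left(-5 \right)} = \left(-132\right) 29 + 0 = -3828 + 0 = -3828$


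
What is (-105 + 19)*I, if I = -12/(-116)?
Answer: -258/29 ≈ -8.8965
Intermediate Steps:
I = 3/29 (I = -12*(-1/116) = 3/29 ≈ 0.10345)
(-105 + 19)*I = (-105 + 19)*(3/29) = -86*3/29 = -258/29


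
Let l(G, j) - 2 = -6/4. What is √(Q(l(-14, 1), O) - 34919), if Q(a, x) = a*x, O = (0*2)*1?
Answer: I*√34919 ≈ 186.87*I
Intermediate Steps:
l(G, j) = ½ (l(G, j) = 2 - 6/4 = 2 - 6*¼ = 2 - 3/2 = ½)
O = 0 (O = 0*1 = 0)
√(Q(l(-14, 1), O) - 34919) = √((½)*0 - 34919) = √(0 - 34919) = √(-34919) = I*√34919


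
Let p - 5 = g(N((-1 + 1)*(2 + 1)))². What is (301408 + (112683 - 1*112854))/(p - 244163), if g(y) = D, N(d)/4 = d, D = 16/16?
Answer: -301237/244157 ≈ -1.2338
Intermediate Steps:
D = 1 (D = 16*(1/16) = 1)
N(d) = 4*d
g(y) = 1
p = 6 (p = 5 + 1² = 5 + 1 = 6)
(301408 + (112683 - 1*112854))/(p - 244163) = (301408 + (112683 - 1*112854))/(6 - 244163) = (301408 + (112683 - 112854))/(-244157) = (301408 - 171)*(-1/244157) = 301237*(-1/244157) = -301237/244157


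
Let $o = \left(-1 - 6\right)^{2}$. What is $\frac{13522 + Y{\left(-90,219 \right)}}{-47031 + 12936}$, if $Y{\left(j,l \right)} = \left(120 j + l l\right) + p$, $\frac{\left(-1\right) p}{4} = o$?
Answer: $- \frac{16829}{11365} \approx -1.4808$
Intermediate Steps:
$o = 49$ ($o = \left(-7\right)^{2} = 49$)
$p = -196$ ($p = \left(-4\right) 49 = -196$)
$Y{\left(j,l \right)} = -196 + l^{2} + 120 j$ ($Y{\left(j,l \right)} = \left(120 j + l l\right) - 196 = \left(120 j + l^{2}\right) - 196 = \left(l^{2} + 120 j\right) - 196 = -196 + l^{2} + 120 j$)
$\frac{13522 + Y{\left(-90,219 \right)}}{-47031 + 12936} = \frac{13522 + \left(-196 + 219^{2} + 120 \left(-90\right)\right)}{-47031 + 12936} = \frac{13522 - -36965}{-34095} = \left(13522 + 36965\right) \left(- \frac{1}{34095}\right) = 50487 \left(- \frac{1}{34095}\right) = - \frac{16829}{11365}$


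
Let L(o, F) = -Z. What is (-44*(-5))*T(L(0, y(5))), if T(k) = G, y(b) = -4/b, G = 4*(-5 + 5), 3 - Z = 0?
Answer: 0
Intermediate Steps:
Z = 3 (Z = 3 - 1*0 = 3 + 0 = 3)
G = 0 (G = 4*0 = 0)
L(o, F) = -3 (L(o, F) = -1*3 = -3)
T(k) = 0
(-44*(-5))*T(L(0, y(5))) = -44*(-5)*0 = 220*0 = 0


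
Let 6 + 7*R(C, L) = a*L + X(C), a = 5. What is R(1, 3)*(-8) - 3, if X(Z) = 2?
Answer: -109/7 ≈ -15.571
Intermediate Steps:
R(C, L) = -4/7 + 5*L/7 (R(C, L) = -6/7 + (5*L + 2)/7 = -6/7 + (2 + 5*L)/7 = -6/7 + (2/7 + 5*L/7) = -4/7 + 5*L/7)
R(1, 3)*(-8) - 3 = (-4/7 + (5/7)*3)*(-8) - 3 = (-4/7 + 15/7)*(-8) - 3 = (11/7)*(-8) - 3 = -88/7 - 3 = -109/7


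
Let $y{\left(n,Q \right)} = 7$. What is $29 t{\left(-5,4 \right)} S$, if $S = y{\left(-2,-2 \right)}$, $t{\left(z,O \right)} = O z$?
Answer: $-4060$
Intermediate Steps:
$S = 7$
$29 t{\left(-5,4 \right)} S = 29 \cdot 4 \left(-5\right) 7 = 29 \left(-20\right) 7 = \left(-580\right) 7 = -4060$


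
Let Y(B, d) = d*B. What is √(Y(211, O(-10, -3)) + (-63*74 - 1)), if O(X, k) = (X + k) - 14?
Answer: 2*I*√2590 ≈ 101.78*I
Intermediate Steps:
O(X, k) = -14 + X + k
Y(B, d) = B*d
√(Y(211, O(-10, -3)) + (-63*74 - 1)) = √(211*(-14 - 10 - 3) + (-63*74 - 1)) = √(211*(-27) + (-4662 - 1)) = √(-5697 - 4663) = √(-10360) = 2*I*√2590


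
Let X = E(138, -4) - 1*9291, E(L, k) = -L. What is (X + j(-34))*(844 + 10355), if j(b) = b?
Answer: -105976137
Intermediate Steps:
X = -9429 (X = -1*138 - 1*9291 = -138 - 9291 = -9429)
(X + j(-34))*(844 + 10355) = (-9429 - 34)*(844 + 10355) = -9463*11199 = -105976137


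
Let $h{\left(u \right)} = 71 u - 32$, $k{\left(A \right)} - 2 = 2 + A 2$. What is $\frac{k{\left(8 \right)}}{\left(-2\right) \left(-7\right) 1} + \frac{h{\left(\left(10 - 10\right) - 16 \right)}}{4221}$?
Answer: $\frac{4862}{4221} \approx 1.1519$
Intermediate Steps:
$k{\left(A \right)} = 4 + 2 A$ ($k{\left(A \right)} = 2 + \left(2 + A 2\right) = 2 + \left(2 + 2 A\right) = 4 + 2 A$)
$h{\left(u \right)} = -32 + 71 u$
$\frac{k{\left(8 \right)}}{\left(-2\right) \left(-7\right) 1} + \frac{h{\left(\left(10 - 10\right) - 16 \right)}}{4221} = \frac{4 + 2 \cdot 8}{\left(-2\right) \left(-7\right) 1} + \frac{-32 + 71 \left(\left(10 - 10\right) - 16\right)}{4221} = \frac{4 + 16}{14 \cdot 1} + \left(-32 + 71 \left(0 - 16\right)\right) \frac{1}{4221} = \frac{20}{14} + \left(-32 + 71 \left(-16\right)\right) \frac{1}{4221} = 20 \cdot \frac{1}{14} + \left(-32 - 1136\right) \frac{1}{4221} = \frac{10}{7} - \frac{1168}{4221} = \frac{4862}{4221}$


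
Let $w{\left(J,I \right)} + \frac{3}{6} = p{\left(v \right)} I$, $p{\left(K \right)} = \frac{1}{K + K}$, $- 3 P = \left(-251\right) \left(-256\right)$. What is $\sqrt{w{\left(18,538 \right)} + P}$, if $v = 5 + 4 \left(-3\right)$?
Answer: $\frac{i \sqrt{37851198}}{42} \approx 146.48 i$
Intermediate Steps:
$P = - \frac{64256}{3}$ ($P = - \frac{\left(-251\right) \left(-256\right)}{3} = \left(- \frac{1}{3}\right) 64256 = - \frac{64256}{3} \approx -21419.0$)
$v = -7$ ($v = 5 - 12 = -7$)
$p{\left(K \right)} = \frac{1}{2 K}$
$w{\left(J,I \right)} = - \frac{1}{2} - \frac{I}{14}$ ($w{\left(J,I \right)} = - \frac{1}{2} + \frac{1}{2 \left(-7\right)} I = - \frac{1}{2} + \frac{1}{2} \left(- \frac{1}{7}\right) I = - \frac{1}{2} - \frac{I}{14}$)
$\sqrt{w{\left(18,538 \right)} + P} = \sqrt{\left(- \frac{1}{2} - \frac{269}{7}\right) - \frac{64256}{3}} = \sqrt{- \frac{545}{14} - \frac{64256}{3}} = \sqrt{- \frac{901219}{42}} = \frac{i \sqrt{37851198}}{42}$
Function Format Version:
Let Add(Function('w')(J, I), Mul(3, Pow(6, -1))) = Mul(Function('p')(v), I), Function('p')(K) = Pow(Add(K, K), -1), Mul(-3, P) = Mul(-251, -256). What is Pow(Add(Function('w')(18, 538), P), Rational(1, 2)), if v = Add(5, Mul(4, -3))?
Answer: Mul(Rational(1, 42), I, Pow(37851198, Rational(1, 2))) ≈ Mul(146.48, I)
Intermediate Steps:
P = Rational(-64256, 3) (P = Mul(Rational(-1, 3), Mul(-251, -256)) = Mul(Rational(-1, 3), 64256) = Rational(-64256, 3) ≈ -21419.)
v = -7 (v = Add(5, -12) = -7)
Function('p')(K) = Mul(Rational(1, 2), Pow(K, -1)) (Function('p')(K) = Pow(Mul(2, K), -1) = Mul(Rational(1, 2), Pow(K, -1)))
Function('w')(J, I) = Add(Rational(-1, 2), Mul(Rational(-1, 14), I)) (Function('w')(J, I) = Add(Rational(-1, 2), Mul(Mul(Rational(1, 2), Pow(-7, -1)), I)) = Add(Rational(-1, 2), Mul(Mul(Rational(1, 2), Rational(-1, 7)), I)) = Add(Rational(-1, 2), Mul(Rational(-1, 14), I)))
Pow(Add(Function('w')(18, 538), P), Rational(1, 2)) = Pow(Add(Add(Rational(-1, 2), Mul(Rational(-1, 14), 538)), Rational(-64256, 3)), Rational(1, 2)) = Pow(Add(Add(Rational(-1, 2), Rational(-269, 7)), Rational(-64256, 3)), Rational(1, 2)) = Pow(Add(Rational(-545, 14), Rational(-64256, 3)), Rational(1, 2)) = Pow(Rational(-901219, 42), Rational(1, 2)) = Mul(Rational(1, 42), I, Pow(37851198, Rational(1, 2)))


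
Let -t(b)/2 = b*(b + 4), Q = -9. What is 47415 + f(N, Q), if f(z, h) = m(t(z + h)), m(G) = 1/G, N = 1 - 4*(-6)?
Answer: 30345599/640 ≈ 47415.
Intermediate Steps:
N = 25 (N = 1 + 24 = 25)
t(b) = -2*b*(4 + b) (t(b) = -2*b*(b + 4) = -2*b*(4 + b))
f(z, h) = -1/(2*(h + z)*(4 + h + z)) (f(z, h) = 1/(-2*(z + h)*(4 + (z + h))) = 1/(-2*(h + z)*(4 + (h + z))) = 1/(-2*(h + z)*(4 + h + z)) = -1/(2*(h + z)*(4 + h + z)))
47415 + f(N, Q) = 47415 - 1/(2*(-9 + 25)*(4 - 9 + 25)) = 47415 - ½/(16*20) = 47415 - ½*1/16*1/20 = 47415 - 1/640 = 30345599/640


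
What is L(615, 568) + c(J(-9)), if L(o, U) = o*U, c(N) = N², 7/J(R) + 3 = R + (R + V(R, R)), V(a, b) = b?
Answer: 314388049/900 ≈ 3.4932e+5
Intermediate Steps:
J(R) = 7/(-3 + 3*R) (J(R) = 7/(-3 + (R + (R + R))) = 7/(-3 + (R + 2*R)) = 7/(-3 + 3*R))
L(o, U) = U*o
L(615, 568) + c(J(-9)) = 568*615 + (7/(3*(-1 - 9)))² = 349320 + ((7/3)/(-10))² = 349320 + ((7/3)*(-⅒))² = 349320 + (-7/30)² = 349320 + 49/900 = 314388049/900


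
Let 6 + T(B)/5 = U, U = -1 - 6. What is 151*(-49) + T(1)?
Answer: -7464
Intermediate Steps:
U = -7
T(B) = -65 (T(B) = -30 + 5*(-7) = -30 - 35 = -65)
151*(-49) + T(1) = 151*(-49) - 65 = -7399 - 65 = -7464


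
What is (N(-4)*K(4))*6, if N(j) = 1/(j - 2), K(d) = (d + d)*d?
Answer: -32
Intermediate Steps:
K(d) = 2*d² (K(d) = (2*d)*d = 2*d²)
N(j) = 1/(-2 + j)
(N(-4)*K(4))*6 = ((2*4²)/(-2 - 4))*6 = ((2*16)/(-6))*6 = -⅙*32*6 = -16/3*6 = -32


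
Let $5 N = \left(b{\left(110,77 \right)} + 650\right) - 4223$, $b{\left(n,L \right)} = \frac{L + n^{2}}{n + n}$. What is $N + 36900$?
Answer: $\frac{3619647}{100} \approx 36197.0$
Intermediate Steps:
$b{\left(n,L \right)} = \frac{L + n^{2}}{2 n}$
$N = - \frac{70353}{100}$ ($N = \frac{\left(\frac{77 + 110^{2}}{2 \cdot 110} + 650\right) - 4223}{5} = \frac{\left(\frac{1}{2} \cdot \frac{1}{110} \left(77 + 12100\right) + 650\right) - 4223}{5} = \frac{\left(\frac{1}{2} \cdot \frac{1}{110} \cdot 12177 + 650\right) - 4223}{5} = \frac{\left(\frac{1107}{20} + 650\right) - 4223}{5} = \frac{\frac{14107}{20} - 4223}{5} = \frac{1}{5} \left(- \frac{70353}{20}\right) = - \frac{70353}{100} \approx -703.53$)
$N + 36900 = - \frac{70353}{100} + 36900 = \frac{3619647}{100}$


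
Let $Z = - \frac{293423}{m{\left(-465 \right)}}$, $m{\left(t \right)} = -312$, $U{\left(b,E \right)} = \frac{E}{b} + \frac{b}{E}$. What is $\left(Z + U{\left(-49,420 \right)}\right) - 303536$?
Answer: $- \frac{254187553}{840} \approx -3.026 \cdot 10^{5}$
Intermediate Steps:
$Z = \frac{22571}{24}$ ($Z = - \frac{293423}{-312} = \left(-293423\right) \left(- \frac{1}{312}\right) = \frac{22571}{24} \approx 940.46$)
$\left(Z + U{\left(-49,420 \right)}\right) - 303536 = \left(\frac{22571}{24} + \left(\frac{420}{-49} - \frac{49}{420}\right)\right) - 303536 = \left(\frac{22571}{24} + \left(420 \left(- \frac{1}{49}\right) - \frac{7}{60}\right)\right) - 303536 = \left(\frac{22571}{24} - \frac{3649}{420}\right) - 303536 = \frac{782687}{840} - 303536 = - \frac{254187553}{840}$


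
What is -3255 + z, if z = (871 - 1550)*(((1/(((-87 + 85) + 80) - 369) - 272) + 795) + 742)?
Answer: -2586563/3 ≈ -8.6219e+5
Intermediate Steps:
z = -2576798/3 (z = -679*(((1/((-2 + 80) - 369) - 272) + 795) + 742) = -679*(((1/(78 - 369) - 272) + 795) + 742) = -679*(((1/(-291) - 272) + 795) + 742) = -679*(((-1/291 - 272) + 795) + 742) = -679*((-79153/291 + 795) + 742) = -679*(152192/291 + 742) = -679*368114/291 = -2576798/3 ≈ -8.5893e+5)
-3255 + z = -3255 - 2576798/3 = -2586563/3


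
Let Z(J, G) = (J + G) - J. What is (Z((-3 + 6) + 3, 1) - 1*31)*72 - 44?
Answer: -2204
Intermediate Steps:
Z(J, G) = G (Z(J, G) = (G + J) - J = G)
(Z((-3 + 6) + 3, 1) - 1*31)*72 - 44 = (1 - 1*31)*72 - 44 = (1 - 31)*72 - 44 = -30*72 - 44 = -2160 - 44 = -2204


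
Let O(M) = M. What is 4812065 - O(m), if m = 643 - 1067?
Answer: 4812489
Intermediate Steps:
m = -424
4812065 - O(m) = 4812065 - 1*(-424) = 4812065 + 424 = 4812489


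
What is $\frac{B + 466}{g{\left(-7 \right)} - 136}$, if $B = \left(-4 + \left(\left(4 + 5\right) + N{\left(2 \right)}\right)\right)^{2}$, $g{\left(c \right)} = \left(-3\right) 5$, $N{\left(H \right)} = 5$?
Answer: $- \frac{566}{151} \approx -3.7483$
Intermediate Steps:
$g{\left(c \right)} = -15$
$B = 100$ ($B = \left(-4 + \left(\left(4 + 5\right) + 5\right)\right)^{2} = \left(-4 + \left(9 + 5\right)\right)^{2} = \left(-4 + 14\right)^{2} = 10^{2} = 100$)
$\frac{B + 466}{g{\left(-7 \right)} - 136} = \frac{100 + 466}{-15 - 136} = \frac{566}{-151} = 566 \left(- \frac{1}{151}\right) = - \frac{566}{151}$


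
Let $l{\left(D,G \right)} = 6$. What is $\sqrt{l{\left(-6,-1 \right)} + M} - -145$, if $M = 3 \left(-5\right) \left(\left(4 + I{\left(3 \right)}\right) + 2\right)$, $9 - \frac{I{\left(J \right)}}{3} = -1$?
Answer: $145 + i \sqrt{534} \approx 145.0 + 23.108 i$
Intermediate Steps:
$I{\left(J \right)} = 30$ ($I{\left(J \right)} = 27 - -3 = 27 + 3 = 30$)
$M = -540$ ($M = 3 \left(-5\right) \left(\left(4 + 30\right) + 2\right) = - 15 \left(34 + 2\right) = \left(-15\right) 36 = -540$)
$\sqrt{l{\left(-6,-1 \right)} + M} - -145 = \sqrt{6 - 540} - -145 = \sqrt{-534} + 145 = i \sqrt{534} + 145 = 145 + i \sqrt{534}$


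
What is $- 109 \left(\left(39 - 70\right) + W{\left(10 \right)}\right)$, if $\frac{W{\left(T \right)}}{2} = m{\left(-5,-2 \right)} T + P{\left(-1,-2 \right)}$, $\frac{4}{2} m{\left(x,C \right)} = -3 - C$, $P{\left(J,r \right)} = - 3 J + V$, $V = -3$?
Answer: $4469$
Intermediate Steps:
$P{\left(J,r \right)} = -3 - 3 J$ ($P{\left(J,r \right)} = - 3 J - 3 = -3 - 3 J$)
$m{\left(x,C \right)} = - \frac{3}{2} - \frac{C}{2}$ ($m{\left(x,C \right)} = \frac{-3 - C}{2} = - \frac{3}{2} - \frac{C}{2}$)
$W{\left(T \right)} = - T$ ($W{\left(T \right)} = 2 \left(\left(- \frac{3}{2} - -1\right) T - 0\right) = 2 \left(\left(- \frac{3}{2} + 1\right) T + \left(-3 + 3\right)\right) = 2 \left(- \frac{T}{2} + 0\right) = 2 \left(- \frac{T}{2}\right) = - T$)
$- 109 \left(\left(39 - 70\right) + W{\left(10 \right)}\right) = - 109 \left(\left(39 - 70\right) - 10\right) = - 109 \left(-31 - 10\right) = \left(-109\right) \left(-41\right) = 4469$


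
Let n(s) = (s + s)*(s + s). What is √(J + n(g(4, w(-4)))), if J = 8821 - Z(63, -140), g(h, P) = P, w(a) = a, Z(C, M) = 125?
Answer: 2*√2190 ≈ 93.595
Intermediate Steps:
n(s) = 4*s² (n(s) = (2*s)*(2*s) = 4*s²)
J = 8696 (J = 8821 - 1*125 = 8821 - 125 = 8696)
√(J + n(g(4, w(-4)))) = √(8696 + 4*(-4)²) = √(8696 + 4*16) = √(8696 + 64) = √8760 = 2*√2190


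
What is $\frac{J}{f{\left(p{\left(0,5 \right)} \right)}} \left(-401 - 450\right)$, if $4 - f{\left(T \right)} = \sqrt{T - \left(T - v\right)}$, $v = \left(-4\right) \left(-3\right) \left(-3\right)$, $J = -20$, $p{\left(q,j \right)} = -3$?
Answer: $\frac{17020}{13} + \frac{25530 i}{13} \approx 1309.2 + 1963.8 i$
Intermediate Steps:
$v = -36$ ($v = 12 \left(-3\right) = -36$)
$f{\left(T \right)} = 4 - 6 i$ ($f{\left(T \right)} = 4 - \sqrt{T - \left(36 + T\right)} = 4 - \sqrt{-36} = 4 - 6 i$)
$\frac{J}{f{\left(p{\left(0,5 \right)} \right)}} \left(-401 - 450\right) = - \frac{20}{4 - 6 i} \left(-401 - 450\right) = - 20 \frac{4 + 6 i}{52} \left(-851\right) = - \frac{5 \left(4 + 6 i\right)}{13} \left(-851\right) = \frac{4255 \left(4 + 6 i\right)}{13}$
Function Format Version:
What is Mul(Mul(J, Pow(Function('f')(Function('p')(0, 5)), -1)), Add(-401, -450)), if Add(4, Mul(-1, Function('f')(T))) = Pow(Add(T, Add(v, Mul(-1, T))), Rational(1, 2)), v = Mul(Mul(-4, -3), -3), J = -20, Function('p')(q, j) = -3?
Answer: Add(Rational(17020, 13), Mul(Rational(25530, 13), I)) ≈ Add(1309.2, Mul(1963.8, I))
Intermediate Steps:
v = -36 (v = Mul(12, -3) = -36)
Function('f')(T) = Add(4, Mul(-6, I)) (Function('f')(T) = Add(4, Mul(-1, Pow(Add(T, Add(-36, Mul(-1, T))), Rational(1, 2)))) = Add(4, Mul(-1, Pow(-36, Rational(1, 2)))) = Add(4, Mul(-1, Mul(6, I))) = Add(4, Mul(-6, I)))
Mul(Mul(J, Pow(Function('f')(Function('p')(0, 5)), -1)), Add(-401, -450)) = Mul(Mul(-20, Pow(Add(4, Mul(-6, I)), -1)), Add(-401, -450)) = Mul(Mul(-20, Mul(Rational(1, 52), Add(4, Mul(6, I)))), -851) = Mul(Mul(Rational(-5, 13), Add(4, Mul(6, I))), -851) = Mul(Rational(4255, 13), Add(4, Mul(6, I)))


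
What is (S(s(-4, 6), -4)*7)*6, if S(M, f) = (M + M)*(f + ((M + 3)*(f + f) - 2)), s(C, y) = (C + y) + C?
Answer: 2352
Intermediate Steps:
s(C, y) = y + 2*C
S(M, f) = 2*M*(-2 + f + 2*f*(3 + M)) (S(M, f) = (2*M)*(f + ((3 + M)*(2*f) - 2)) = (2*M)*(f + (2*f*(3 + M) - 2)) = (2*M)*(f + (-2 + 2*f*(3 + M))) = (2*M)*(-2 + f + 2*f*(3 + M)) = 2*M*(-2 + f + 2*f*(3 + M)))
(S(s(-4, 6), -4)*7)*6 = ((2*(6 + 2*(-4))*(-2 + 7*(-4) + 2*(6 + 2*(-4))*(-4)))*7)*6 = ((2*(6 - 8)*(-2 - 28 + 2*(6 - 8)*(-4)))*7)*6 = ((2*(-2)*(-2 - 28 + 2*(-2)*(-4)))*7)*6 = ((2*(-2)*(-2 - 28 + 16))*7)*6 = ((2*(-2)*(-14))*7)*6 = (56*7)*6 = 392*6 = 2352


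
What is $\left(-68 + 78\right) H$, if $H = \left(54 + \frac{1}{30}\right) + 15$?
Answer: $\frac{2071}{3} \approx 690.33$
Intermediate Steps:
$H = \frac{2071}{30}$ ($H = \left(54 + \frac{1}{30}\right) + 15 = \frac{1621}{30} + 15 = \frac{2071}{30} \approx 69.033$)
$\left(-68 + 78\right) H = \left(-68 + 78\right) \frac{2071}{30} = 10 \cdot \frac{2071}{30} = \frac{2071}{3}$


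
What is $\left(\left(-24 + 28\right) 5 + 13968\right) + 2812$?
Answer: $16800$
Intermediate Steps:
$\left(\left(-24 + 28\right) 5 + 13968\right) + 2812 = \left(4 \cdot 5 + 13968\right) + 2812 = \left(20 + 13968\right) + 2812 = 13988 + 2812 = 16800$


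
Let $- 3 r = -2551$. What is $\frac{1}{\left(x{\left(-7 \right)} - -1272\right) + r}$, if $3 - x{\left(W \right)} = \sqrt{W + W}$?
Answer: $\frac{9564}{20326751} + \frac{9 i \sqrt{14}}{40653502} \approx 0.00047051 + 8.2834 \cdot 10^{-7} i$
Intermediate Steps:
$x{\left(W \right)} = 3 - \sqrt{2} \sqrt{W}$ ($x{\left(W \right)} = 3 - \sqrt{W + W} = 3 - \sqrt{2 W} = 3 - \sqrt{2} \sqrt{W}$)
$r = \frac{2551}{3}$ ($r = \left(- \frac{1}{3}\right) \left(-2551\right) = \frac{2551}{3} \approx 850.33$)
$\frac{1}{\left(x{\left(-7 \right)} - -1272\right) + r} = \frac{1}{\left(\left(3 - \sqrt{2} \sqrt{-7}\right) - -1272\right) + \frac{2551}{3}} = \frac{1}{\left(\left(3 - \sqrt{2} i \sqrt{7}\right) + 1272\right) + \frac{2551}{3}} = \frac{1}{\left(\left(3 - i \sqrt{14}\right) + 1272\right) + \frac{2551}{3}} = \frac{1}{\left(1275 - i \sqrt{14}\right) + \frac{2551}{3}} = \frac{1}{\frac{6376}{3} - i \sqrt{14}}$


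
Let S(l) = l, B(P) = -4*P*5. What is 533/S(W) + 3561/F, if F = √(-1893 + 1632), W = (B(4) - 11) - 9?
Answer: -533/100 - 1187*I*√29/29 ≈ -5.33 - 220.42*I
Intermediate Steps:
B(P) = -20*P
W = -100 (W = (-20*4 - 11) - 9 = (-80 - 11) - 9 = -91 - 9 = -100)
F = 3*I*√29 (F = √(-261) = 3*I*√29 ≈ 16.155*I)
533/S(W) + 3561/F = 533/(-100) + 3561/((3*I*√29)) = 533*(-1/100) + 3561*(-I*√29/87) = -533/100 - 1187*I*√29/29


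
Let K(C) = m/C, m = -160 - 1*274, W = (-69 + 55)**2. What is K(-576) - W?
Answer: -56231/288 ≈ -195.25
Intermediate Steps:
W = 196 (W = (-14)**2 = 196)
m = -434 (m = -160 - 274 = -434)
K(C) = -434/C
K(-576) - W = -434/(-576) - 1*196 = -434*(-1/576) - 196 = 217/288 - 196 = -56231/288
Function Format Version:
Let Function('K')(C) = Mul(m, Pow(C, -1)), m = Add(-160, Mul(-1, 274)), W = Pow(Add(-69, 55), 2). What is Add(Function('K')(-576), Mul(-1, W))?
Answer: Rational(-56231, 288) ≈ -195.25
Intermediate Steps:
W = 196 (W = Pow(-14, 2) = 196)
m = -434 (m = Add(-160, -274) = -434)
Function('K')(C) = Mul(-434, Pow(C, -1))
Add(Function('K')(-576), Mul(-1, W)) = Add(Mul(-434, Pow(-576, -1)), Mul(-1, 196)) = Add(Mul(-434, Rational(-1, 576)), -196) = Add(Rational(217, 288), -196) = Rational(-56231, 288)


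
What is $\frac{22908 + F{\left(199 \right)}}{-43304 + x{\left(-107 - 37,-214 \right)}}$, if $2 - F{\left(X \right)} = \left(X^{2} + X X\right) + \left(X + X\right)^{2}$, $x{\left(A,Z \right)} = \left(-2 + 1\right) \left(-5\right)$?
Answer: $\frac{214696}{43299} \approx 4.9585$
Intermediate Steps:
$x{\left(A,Z \right)} = 5$ ($x{\left(A,Z \right)} = \left(-1\right) \left(-5\right) = 5$)
$F{\left(X \right)} = 2 - 6 X^{2}$ ($F{\left(X \right)} = 2 - \left(\left(X^{2} + X X\right) + \left(X + X\right)^{2}\right) = 2 - \left(\left(X^{2} + X^{2}\right) + \left(2 X\right)^{2}\right) = 2 - \left(2 X^{2} + 4 X^{2}\right) = 2 - 6 X^{2}$)
$\frac{22908 + F{\left(199 \right)}}{-43304 + x{\left(-107 - 37,-214 \right)}} = \frac{22908 + \left(2 - 6 \cdot 199^{2}\right)}{-43304 + 5} = \frac{22908 + \left(2 - 237606\right)}{-43299} = \left(22908 + \left(2 - 237606\right)\right) \left(- \frac{1}{43299}\right) = \left(22908 - 237604\right) \left(- \frac{1}{43299}\right) = \left(-214696\right) \left(- \frac{1}{43299}\right) = \frac{214696}{43299}$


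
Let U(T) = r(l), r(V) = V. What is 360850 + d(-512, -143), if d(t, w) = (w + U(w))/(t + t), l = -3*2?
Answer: 369510549/1024 ≈ 3.6085e+5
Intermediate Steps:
l = -6
U(T) = -6
d(t, w) = (-6 + w)/(2*t) (d(t, w) = (w - 6)/(t + t) = (-6 + w)/((2*t)) = (-6 + w)*(1/(2*t)) = (-6 + w)/(2*t))
360850 + d(-512, -143) = 360850 + (½)*(-6 - 143)/(-512) = 360850 + (½)*(-1/512)*(-149) = 360850 + 149/1024 = 369510549/1024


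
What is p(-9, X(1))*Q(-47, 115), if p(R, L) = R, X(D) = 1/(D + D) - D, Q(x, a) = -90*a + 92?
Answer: 92322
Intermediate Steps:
Q(x, a) = 92 - 90*a
X(D) = 1/(2*D) - D
p(-9, X(1))*Q(-47, 115) = -9*(92 - 90*115) = -9*(92 - 10350) = -9*(-10258) = 92322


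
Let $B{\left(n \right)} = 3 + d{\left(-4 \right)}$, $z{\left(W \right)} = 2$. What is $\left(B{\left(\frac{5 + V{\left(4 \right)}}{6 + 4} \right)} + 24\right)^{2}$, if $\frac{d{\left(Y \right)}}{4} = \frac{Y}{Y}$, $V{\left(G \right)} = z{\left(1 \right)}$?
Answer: $961$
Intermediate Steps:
$V{\left(G \right)} = 2$
$d{\left(Y \right)} = 4$ ($d{\left(Y \right)} = 4 \frac{Y}{Y} = 4 \cdot 1 = 4$)
$B{\left(n \right)} = 7$ ($B{\left(n \right)} = 3 + 4 = 7$)
$\left(B{\left(\frac{5 + V{\left(4 \right)}}{6 + 4} \right)} + 24\right)^{2} = \left(7 + 24\right)^{2} = 31^{2} = 961$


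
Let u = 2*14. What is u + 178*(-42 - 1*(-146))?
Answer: 18540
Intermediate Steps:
u = 28
u + 178*(-42 - 1*(-146)) = 28 + 178*(-42 - 1*(-146)) = 28 + 178*(-42 + 146) = 28 + 178*104 = 28 + 18512 = 18540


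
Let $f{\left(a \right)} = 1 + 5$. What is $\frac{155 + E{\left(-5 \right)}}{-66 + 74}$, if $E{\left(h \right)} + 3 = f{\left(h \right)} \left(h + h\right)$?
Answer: $\frac{23}{2} \approx 11.5$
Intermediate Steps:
$f{\left(a \right)} = 6$
$E{\left(h \right)} = -3 + 12 h$ ($E{\left(h \right)} = -3 + 6 \left(h + h\right) = -3 + 6 \cdot 2 h = -3 + 12 h$)
$\frac{155 + E{\left(-5 \right)}}{-66 + 74} = \frac{155 + \left(-3 + 12 \left(-5\right)\right)}{-66 + 74} = \frac{155 - 63}{8} = \left(155 - 63\right) \frac{1}{8} = 92 \cdot \frac{1}{8} = \frac{23}{2}$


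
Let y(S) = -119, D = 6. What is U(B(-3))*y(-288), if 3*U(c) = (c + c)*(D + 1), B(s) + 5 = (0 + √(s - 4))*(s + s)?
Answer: 8330/3 + 3332*I*√7 ≈ 2776.7 + 8815.6*I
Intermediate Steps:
B(s) = -5 + 2*s*√(-4 + s) (B(s) = -5 + (0 + √(s - 4))*(s + s) = -5 + (0 + √(-4 + s))*(2*s) = -5 + √(-4 + s)*(2*s) = -5 + 2*s*√(-4 + s))
U(c) = 14*c/3 (U(c) = ((c + c)*(6 + 1))/3 = ((2*c)*7)/3 = (14*c)/3 = 14*c/3)
U(B(-3))*y(-288) = (14*(-5 + 2*(-3)*√(-4 - 3))/3)*(-119) = (14*(-5 + 2*(-3)*√(-7))/3)*(-119) = (14*(-5 + 2*(-3)*(I*√7))/3)*(-119) = (14*(-5 - 6*I*√7)/3)*(-119) = (-70/3 - 28*I*√7)*(-119) = 8330/3 + 3332*I*√7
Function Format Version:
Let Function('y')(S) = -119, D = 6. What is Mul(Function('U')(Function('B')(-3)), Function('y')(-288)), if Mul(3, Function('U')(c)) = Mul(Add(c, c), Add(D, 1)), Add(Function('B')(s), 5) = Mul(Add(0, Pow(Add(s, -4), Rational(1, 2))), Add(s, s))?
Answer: Add(Rational(8330, 3), Mul(3332, I, Pow(7, Rational(1, 2)))) ≈ Add(2776.7, Mul(8815.6, I))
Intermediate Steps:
Function('B')(s) = Add(-5, Mul(2, s, Pow(Add(-4, s), Rational(1, 2)))) (Function('B')(s) = Add(-5, Mul(Add(0, Pow(Add(s, -4), Rational(1, 2))), Add(s, s))) = Add(-5, Mul(Add(0, Pow(Add(-4, s), Rational(1, 2))), Mul(2, s))) = Add(-5, Mul(Pow(Add(-4, s), Rational(1, 2)), Mul(2, s))) = Add(-5, Mul(2, s, Pow(Add(-4, s), Rational(1, 2)))))
Function('U')(c) = Mul(Rational(14, 3), c) (Function('U')(c) = Mul(Rational(1, 3), Mul(Add(c, c), Add(6, 1))) = Mul(Rational(1, 3), Mul(Mul(2, c), 7)) = Mul(Rational(1, 3), Mul(14, c)) = Mul(Rational(14, 3), c))
Mul(Function('U')(Function('B')(-3)), Function('y')(-288)) = Mul(Mul(Rational(14, 3), Add(-5, Mul(2, -3, Pow(Add(-4, -3), Rational(1, 2))))), -119) = Mul(Mul(Rational(14, 3), Add(-5, Mul(2, -3, Pow(-7, Rational(1, 2))))), -119) = Mul(Mul(Rational(14, 3), Add(-5, Mul(2, -3, Mul(I, Pow(7, Rational(1, 2)))))), -119) = Mul(Mul(Rational(14, 3), Add(-5, Mul(-6, I, Pow(7, Rational(1, 2))))), -119) = Mul(Add(Rational(-70, 3), Mul(-28, I, Pow(7, Rational(1, 2)))), -119) = Add(Rational(8330, 3), Mul(3332, I, Pow(7, Rational(1, 2))))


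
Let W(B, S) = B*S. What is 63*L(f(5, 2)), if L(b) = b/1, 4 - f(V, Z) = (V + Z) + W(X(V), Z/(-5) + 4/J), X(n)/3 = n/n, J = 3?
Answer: -1827/5 ≈ -365.40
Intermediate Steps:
X(n) = 3 (X(n) = 3*(n/n) = 3*1 = 3)
f(V, Z) = -V - 2*Z/5 (f(V, Z) = 4 - ((V + Z) + 3*(Z/(-5) + 4/3)) = 4 - ((V + Z) + 3*(Z*(-⅕) + 4*(⅓))) = 4 - ((V + Z) + 3*(-Z/5 + 4/3)) = 4 - ((V + Z) + 3*(4/3 - Z/5)) = 4 - ((V + Z) + (4 - 3*Z/5)) = 4 - (4 + V + 2*Z/5) = 4 + (-4 - V - 2*Z/5) = -V - 2*Z/5)
L(b) = b (L(b) = b*1 = b)
63*L(f(5, 2)) = 63*(-1*5 - ⅖*2) = 63*(-5 - ⅘) = 63*(-29/5) = -1827/5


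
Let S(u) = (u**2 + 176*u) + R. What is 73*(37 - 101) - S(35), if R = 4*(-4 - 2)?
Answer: -12033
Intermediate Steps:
R = -24 (R = 4*(-6) = -24)
S(u) = -24 + u**2 + 176*u (S(u) = (u**2 + 176*u) - 24 = -24 + u**2 + 176*u)
73*(37 - 101) - S(35) = 73*(37 - 101) - (-24 + 35**2 + 176*35) = 73*(-64) - (-24 + 1225 + 6160) = -4672 - 1*7361 = -4672 - 7361 = -12033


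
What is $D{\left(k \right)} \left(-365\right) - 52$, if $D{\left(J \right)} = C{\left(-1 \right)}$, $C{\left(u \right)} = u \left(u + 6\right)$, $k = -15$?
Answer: $1773$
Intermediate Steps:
$C{\left(u \right)} = u \left(6 + u\right)$
$D{\left(J \right)} = -5$ ($D{\left(J \right)} = - (6 - 1) = \left(-1\right) 5 = -5$)
$D{\left(k \right)} \left(-365\right) - 52 = \left(-5\right) \left(-365\right) - 52 = 1825 - 52 = 1773$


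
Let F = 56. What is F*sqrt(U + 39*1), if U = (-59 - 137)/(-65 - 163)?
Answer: 224*sqrt(8094)/57 ≈ 353.55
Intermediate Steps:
U = 49/57 (U = -196/(-228) = -196*(-1/228) = 49/57 ≈ 0.85965)
F*sqrt(U + 39*1) = 56*sqrt(49/57 + 39*1) = 56*sqrt(49/57 + 39) = 56*sqrt(2272/57) = 56*(4*sqrt(8094)/57) = 224*sqrt(8094)/57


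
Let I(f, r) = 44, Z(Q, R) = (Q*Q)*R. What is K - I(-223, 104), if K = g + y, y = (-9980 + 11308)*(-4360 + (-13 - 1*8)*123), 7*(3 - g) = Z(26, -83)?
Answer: -64486307/7 ≈ -9.2123e+6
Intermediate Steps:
Z(Q, R) = R*Q**2 (Z(Q, R) = Q**2*R = R*Q**2)
g = 56129/7 (g = 3 - (-83)*26**2/7 = 3 - (-83)*676/7 = 3 - 1/7*(-56108) = 3 + 56108/7 = 56129/7 ≈ 8018.4)
y = -9220304 (y = 1328*(-4360 + (-13 - 8)*123) = 1328*(-4360 - 21*123) = 1328*(-4360 - 2583) = 1328*(-6943) = -9220304)
K = -64485999/7 (K = 56129/7 - 9220304 = -64485999/7 ≈ -9.2123e+6)
K - I(-223, 104) = -64485999/7 - 1*44 = -64485999/7 - 44 = -64486307/7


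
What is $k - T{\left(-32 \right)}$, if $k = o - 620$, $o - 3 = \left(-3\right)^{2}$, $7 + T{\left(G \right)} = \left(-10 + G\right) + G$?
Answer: $-527$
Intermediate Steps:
$T{\left(G \right)} = -17 + 2 G$ ($T{\left(G \right)} = -7 + \left(\left(-10 + G\right) + G\right) = -7 + \left(-10 + 2 G\right) = -17 + 2 G$)
$o = 12$ ($o = 3 + \left(-3\right)^{2} = 3 + 9 = 12$)
$k = -608$ ($k = 12 - 620 = -608$)
$k - T{\left(-32 \right)} = -608 - \left(-17 + 2 \left(-32\right)\right) = -608 - \left(-17 - 64\right) = -608 - -81 = -608 + 81 = -527$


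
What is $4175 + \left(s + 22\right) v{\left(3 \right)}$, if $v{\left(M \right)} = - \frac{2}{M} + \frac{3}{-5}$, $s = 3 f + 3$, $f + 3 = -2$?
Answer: $\frac{12487}{3} \approx 4162.3$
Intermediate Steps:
$f = -5$ ($f = -3 - 2 = -5$)
$s = -12$ ($s = 3 \left(-5\right) + 3 = -15 + 3 = -12$)
$v{\left(M \right)} = - \frac{3}{5} - \frac{2}{M}$ ($v{\left(M \right)} = - \frac{2}{M} + 3 \left(- \frac{1}{5}\right) = - \frac{2}{M} - \frac{3}{5} = - \frac{3}{5} - \frac{2}{M}$)
$4175 + \left(s + 22\right) v{\left(3 \right)} = 4175 + \left(-12 + 22\right) \left(- \frac{3}{5} - \frac{2}{3}\right) = 4175 + 10 \left(- \frac{3}{5} - \frac{2}{3}\right) = 4175 + 10 \left(- \frac{19}{15}\right) = 4175 - \frac{38}{3} = \frac{12487}{3}$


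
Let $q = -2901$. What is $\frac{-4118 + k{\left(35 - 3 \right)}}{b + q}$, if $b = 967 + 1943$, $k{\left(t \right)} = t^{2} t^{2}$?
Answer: $\frac{1044458}{9} \approx 1.1605 \cdot 10^{5}$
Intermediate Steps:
$k{\left(t \right)} = t^{4}$
$b = 2910$
$\frac{-4118 + k{\left(35 - 3 \right)}}{b + q} = \frac{-4118 + \left(35 - 3\right)^{4}}{2910 - 2901} = \frac{-4118 + 32^{4}}{9} = \left(-4118 + 1048576\right) \frac{1}{9} = 1044458 \cdot \frac{1}{9} = \frac{1044458}{9}$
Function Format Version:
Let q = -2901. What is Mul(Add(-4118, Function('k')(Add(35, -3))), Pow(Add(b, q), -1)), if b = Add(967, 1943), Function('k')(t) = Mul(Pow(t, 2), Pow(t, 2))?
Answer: Rational(1044458, 9) ≈ 1.1605e+5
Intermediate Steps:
Function('k')(t) = Pow(t, 4)
b = 2910
Mul(Add(-4118, Function('k')(Add(35, -3))), Pow(Add(b, q), -1)) = Mul(Add(-4118, Pow(Add(35, -3), 4)), Pow(Add(2910, -2901), -1)) = Mul(Add(-4118, Pow(32, 4)), Pow(9, -1)) = Mul(Add(-4118, 1048576), Rational(1, 9)) = Mul(1044458, Rational(1, 9)) = Rational(1044458, 9)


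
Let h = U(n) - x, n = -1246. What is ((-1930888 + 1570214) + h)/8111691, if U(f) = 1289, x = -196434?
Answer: -54317/2703897 ≈ -0.020088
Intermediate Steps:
h = 197723 (h = 1289 - 1*(-196434) = 1289 + 196434 = 197723)
((-1930888 + 1570214) + h)/8111691 = ((-1930888 + 1570214) + 197723)/8111691 = (-360674 + 197723)*(1/8111691) = -162951*1/8111691 = -54317/2703897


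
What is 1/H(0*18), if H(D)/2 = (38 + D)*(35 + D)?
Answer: 1/2660 ≈ 0.00037594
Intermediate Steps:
H(D) = 2*(35 + D)*(38 + D) (H(D) = 2*((38 + D)*(35 + D)) = 2*((35 + D)*(38 + D)) = 2*(35 + D)*(38 + D))
1/H(0*18) = 1/(2660 + 2*(0*18)**2 + 146*(0*18)) = 1/(2660 + 2*0**2 + 146*0) = 1/(2660 + 2*0 + 0) = 1/(2660 + 0 + 0) = 1/2660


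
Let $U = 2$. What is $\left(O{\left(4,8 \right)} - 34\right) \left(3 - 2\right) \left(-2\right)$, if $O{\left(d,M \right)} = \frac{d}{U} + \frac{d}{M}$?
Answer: $63$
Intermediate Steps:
$O{\left(d,M \right)} = \frac{d}{2} + \frac{d}{M}$
$\left(O{\left(4,8 \right)} - 34\right) \left(3 - 2\right) \left(-2\right) = \left(\left(\frac{1}{2} \cdot 4 + \frac{4}{8}\right) - 34\right) \left(3 - 2\right) \left(-2\right) = \left(\left(2 + 4 \cdot \frac{1}{8}\right) - 34\right) 1 \left(-2\right) = \left(\left(2 + \frac{1}{2}\right) - 34\right) \left(-2\right) = \left(\frac{5}{2} - 34\right) \left(-2\right) = \left(- \frac{63}{2}\right) \left(-2\right) = 63$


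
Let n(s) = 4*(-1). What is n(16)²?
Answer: 16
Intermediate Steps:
n(s) = -4
n(16)² = (-4)² = 16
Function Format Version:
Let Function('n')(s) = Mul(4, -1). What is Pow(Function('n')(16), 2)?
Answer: 16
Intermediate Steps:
Function('n')(s) = -4
Pow(Function('n')(16), 2) = Pow(-4, 2) = 16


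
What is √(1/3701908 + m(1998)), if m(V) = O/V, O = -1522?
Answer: I*√289400137488989583/616367682 ≈ 0.87279*I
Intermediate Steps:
m(V) = -1522/V
√(1/3701908 + m(1998)) = √(1/3701908 - 1522/1998) = √(1/3701908 - 1522*1/1998) = √(1/3701908 - 761/999) = √(-2817150989/3698206092) = I*√289400137488989583/616367682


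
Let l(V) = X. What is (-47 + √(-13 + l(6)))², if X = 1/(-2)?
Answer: 4391/2 - 141*I*√6 ≈ 2195.5 - 345.38*I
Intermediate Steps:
X = -½ ≈ -0.50000
l(V) = -½
(-47 + √(-13 + l(6)))² = (-47 + √(-13 - ½))² = (-47 + √(-27/2))² = (-47 + 3*I*√6/2)²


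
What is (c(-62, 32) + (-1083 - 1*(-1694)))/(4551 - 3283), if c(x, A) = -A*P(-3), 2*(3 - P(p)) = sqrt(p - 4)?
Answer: 515/1268 + 4*I*sqrt(7)/317 ≈ 0.40615 + 0.033385*I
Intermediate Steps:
P(p) = 3 - sqrt(-4 + p)/2 (P(p) = 3 - sqrt(p - 4)/2 = 3 - sqrt(-4 + p)/2)
c(x, A) = -A*(3 - I*sqrt(7)/2) (c(x, A) = -A*(3 - sqrt(-4 - 3)/2) = -A*(3 - I*sqrt(7)/2))
(c(-62, 32) + (-1083 - 1*(-1694)))/(4551 - 3283) = ((1/2)*32*(-6 + I*sqrt(7)) + (-1083 - 1*(-1694)))/(4551 - 3283) = ((-96 + 16*I*sqrt(7)) + (-1083 + 1694))/1268 = ((-96 + 16*I*sqrt(7)) + 611)*(1/1268) = (515 + 16*I*sqrt(7))*(1/1268) = 515/1268 + 4*I*sqrt(7)/317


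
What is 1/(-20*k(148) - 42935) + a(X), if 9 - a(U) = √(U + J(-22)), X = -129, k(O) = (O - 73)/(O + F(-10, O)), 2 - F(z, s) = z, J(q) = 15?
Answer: 3091987/343555 - I*√114 ≈ 9.0 - 10.677*I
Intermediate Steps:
F(z, s) = 2 - z
k(O) = (-73 + O)/(12 + O) (k(O) = (O - 73)/(O + (2 - 1*(-10))) = (-73 + O)/(O + (2 + 10)) = (-73 + O)/(O + 12) = (-73 + O)/(12 + O))
a(U) = 9 - √(15 + U) (a(U) = 9 - √(U + 15) = 9 - √(15 + U))
1/(-20*k(148) - 42935) + a(X) = 1/(-20*(-73 + 148)/(12 + 148) - 42935) + (9 - √(15 - 129)) = 1/(-20*75/160 - 42935) + (9 - √(-114)) = 1/(-75/8 - 42935) + (9 - I*√114) = 1/(-343555/8) + (9 - I*√114) = -8/343555 + (9 - I*√114) = 3091987/343555 - I*√114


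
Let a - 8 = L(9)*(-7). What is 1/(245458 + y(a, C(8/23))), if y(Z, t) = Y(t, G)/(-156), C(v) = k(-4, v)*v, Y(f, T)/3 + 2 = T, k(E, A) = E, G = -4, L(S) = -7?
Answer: 26/6381911 ≈ 4.0740e-6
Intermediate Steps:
Y(f, T) = -6 + 3*T
C(v) = -4*v
a = 57 (a = 8 - 7*(-7) = 8 + 49 = 57)
y(Z, t) = 3/26 (y(Z, t) = (-6 + 3*(-4))/(-156) = (-6 - 12)*(-1/156) = -18*(-1/156) = 3/26)
1/(245458 + y(a, C(8/23))) = 1/(245458 + 3/26) = 1/(6381911/26) = 26/6381911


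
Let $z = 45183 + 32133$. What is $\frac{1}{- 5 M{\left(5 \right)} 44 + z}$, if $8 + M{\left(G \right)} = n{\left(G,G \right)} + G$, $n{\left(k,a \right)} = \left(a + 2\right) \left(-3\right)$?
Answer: $\frac{1}{82596} \approx 1.2107 \cdot 10^{-5}$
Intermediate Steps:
$n{\left(k,a \right)} = -6 - 3 a$ ($n{\left(k,a \right)} = \left(2 + a\right) \left(-3\right) = -6 - 3 a$)
$z = 77316$
$M{\left(G \right)} = -14 - 2 G$ ($M{\left(G \right)} = -8 - \left(6 + 2 G\right) = -14 - 2 G$)
$\frac{1}{- 5 M{\left(5 \right)} 44 + z} = \frac{1}{- 5 \left(-14 - 10\right) 44 + 77316} = \frac{1}{\left(-5\right) \left(-24\right) 44 + 77316} = \frac{1}{120 \cdot 44 + 77316} = \frac{1}{5280 + 77316} = \frac{1}{82596}$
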